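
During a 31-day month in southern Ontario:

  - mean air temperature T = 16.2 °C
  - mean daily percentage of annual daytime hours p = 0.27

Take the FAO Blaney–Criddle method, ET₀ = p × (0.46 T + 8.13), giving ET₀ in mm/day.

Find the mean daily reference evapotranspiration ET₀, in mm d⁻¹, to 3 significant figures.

ET₀ = 0.27 × (0.46 × 16.2 + 8.13) = 0.27 × 15.582 = 4.2071 mm/d

4.21 mm d⁻¹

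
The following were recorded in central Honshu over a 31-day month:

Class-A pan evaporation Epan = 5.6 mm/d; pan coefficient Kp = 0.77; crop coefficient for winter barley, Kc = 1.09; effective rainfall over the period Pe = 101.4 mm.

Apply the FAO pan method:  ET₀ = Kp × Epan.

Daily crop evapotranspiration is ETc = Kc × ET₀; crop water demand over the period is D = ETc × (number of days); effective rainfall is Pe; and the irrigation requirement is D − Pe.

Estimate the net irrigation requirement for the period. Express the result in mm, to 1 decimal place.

44.3 mm

ET₀ = 0.77 × 5.6 = 4.3120 mm/d
ETc = Kc × ET₀ = 1.09 × 4.3120 = 4.7001 mm/d
Crop demand D = ETc × 31 d = 4.7001 × 31 = 145.703 mm
D − Pe = 145.703 − 101.4 = 44.303 mm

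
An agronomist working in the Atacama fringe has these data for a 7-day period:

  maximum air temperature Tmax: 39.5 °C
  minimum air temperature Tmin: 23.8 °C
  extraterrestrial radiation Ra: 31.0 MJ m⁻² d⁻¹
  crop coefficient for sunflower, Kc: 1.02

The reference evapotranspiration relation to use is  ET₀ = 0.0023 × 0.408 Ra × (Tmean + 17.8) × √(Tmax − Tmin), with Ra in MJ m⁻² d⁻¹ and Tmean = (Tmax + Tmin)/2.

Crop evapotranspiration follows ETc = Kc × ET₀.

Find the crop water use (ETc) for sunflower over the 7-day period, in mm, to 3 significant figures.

40.7 mm

Tmean = (39.5 + 23.8)/2 = 31.65 °C
0.408 Ra = 0.408 × 31.0 = 12.6480 mm/d equivalent
ET₀ = 0.0023 × 12.6480 × (31.65 + 17.8) × √15.7 = 0.0023 × 12.6480 × 49.45 × 3.9623 = 5.6998 mm/d
ETc = Kc × ET₀ = 1.02 × 5.6998 = 5.8138 mm/d
Over 7 days: 5.8138 × 7 = 40.697 mm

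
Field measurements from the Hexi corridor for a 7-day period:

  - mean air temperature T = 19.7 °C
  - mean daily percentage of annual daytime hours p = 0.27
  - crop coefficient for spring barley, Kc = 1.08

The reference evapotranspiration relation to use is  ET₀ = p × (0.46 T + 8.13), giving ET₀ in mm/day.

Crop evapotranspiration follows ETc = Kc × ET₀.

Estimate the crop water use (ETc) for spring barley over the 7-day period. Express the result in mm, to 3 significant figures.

35.1 mm

ET₀ = 0.27 × (0.46 × 19.7 + 8.13) = 0.27 × 17.192 = 4.6418 mm/d
ETc = Kc × ET₀ = 1.08 × 4.6418 = 5.0131 mm/d
Over 7 days: 5.0131 × 7 = 35.092 mm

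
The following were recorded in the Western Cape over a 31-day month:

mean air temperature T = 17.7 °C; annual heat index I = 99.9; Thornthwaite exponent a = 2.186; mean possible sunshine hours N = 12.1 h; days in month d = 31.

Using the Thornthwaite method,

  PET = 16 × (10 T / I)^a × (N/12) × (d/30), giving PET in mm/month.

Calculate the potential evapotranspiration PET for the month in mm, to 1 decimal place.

58.2 mm

10T/I = 10 × 17.7 / 99.9 = 1.7718
(10T/I)^a = 1.7718^2.186 = 3.4917
Uncorrected PET = 16 × 3.4917 = 55.867 mm
Correction = (N/12)(d/30) = (12.1/12)(31/30) = 1.0419
PET = 55.867 × 1.0419 = 58.208 mm/month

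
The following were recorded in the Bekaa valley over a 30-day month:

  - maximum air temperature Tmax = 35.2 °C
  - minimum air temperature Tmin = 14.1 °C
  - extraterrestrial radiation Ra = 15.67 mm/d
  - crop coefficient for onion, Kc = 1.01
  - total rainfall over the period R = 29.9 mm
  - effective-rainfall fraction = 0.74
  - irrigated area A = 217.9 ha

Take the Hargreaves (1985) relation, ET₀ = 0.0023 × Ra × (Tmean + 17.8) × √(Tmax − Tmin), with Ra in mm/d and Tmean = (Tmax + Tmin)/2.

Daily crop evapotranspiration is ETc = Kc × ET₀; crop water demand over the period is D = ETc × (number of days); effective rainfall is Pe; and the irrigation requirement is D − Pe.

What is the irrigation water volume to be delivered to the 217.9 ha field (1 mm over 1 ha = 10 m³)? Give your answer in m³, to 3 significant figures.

Tmean = (35.2 + 14.1)/2 = 24.65 °C
ET₀ = 0.0023 × 15.67 × (24.65 + 17.8) × √21.1 = 0.0023 × 15.67 × 42.45 × 4.5935 = 7.0278 mm/d
ETc = Kc × ET₀ = 1.01 × 7.0278 = 7.0981 mm/d
Crop demand D = ETc × 30 d = 7.0981 × 30 = 212.943 mm
Pe = 0.74 × 29.9 = 22.126 mm
D − Pe = 212.943 − 22.126 = 190.817 mm
Volume = 190.817 mm × 217.9 ha × 10 = 415790.2 m³

416000 m³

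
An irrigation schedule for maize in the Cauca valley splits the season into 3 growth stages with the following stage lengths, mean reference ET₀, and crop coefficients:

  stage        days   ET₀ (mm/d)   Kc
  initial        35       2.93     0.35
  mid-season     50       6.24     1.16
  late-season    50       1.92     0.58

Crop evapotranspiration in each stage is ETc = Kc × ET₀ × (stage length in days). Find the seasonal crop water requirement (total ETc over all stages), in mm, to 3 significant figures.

initial: 0.35 × 2.93 × 35 = 35.89 mm
mid-season: 1.16 × 6.24 × 50 = 361.92 mm
late-season: 0.58 × 1.92 × 50 = 55.68 mm
Seasonal total = 453.49 mm

453 mm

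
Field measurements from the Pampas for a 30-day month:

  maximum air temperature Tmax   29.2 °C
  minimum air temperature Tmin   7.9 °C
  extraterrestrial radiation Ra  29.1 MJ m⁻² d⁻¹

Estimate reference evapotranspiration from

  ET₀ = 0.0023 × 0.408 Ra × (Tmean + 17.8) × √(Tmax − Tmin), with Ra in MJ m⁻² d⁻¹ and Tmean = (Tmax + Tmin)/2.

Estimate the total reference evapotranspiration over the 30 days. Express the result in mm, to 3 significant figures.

137 mm

Tmean = (29.2 + 7.9)/2 = 18.55 °C
0.408 Ra = 0.408 × 29.1 = 11.8728 mm/d equivalent
ET₀ = 0.0023 × 11.8728 × (18.55 + 17.8) × √21.3 = 0.0023 × 11.8728 × 36.35 × 4.6152 = 4.5812 mm/d
Over 30 days: 4.5812 × 30 = 137.436 mm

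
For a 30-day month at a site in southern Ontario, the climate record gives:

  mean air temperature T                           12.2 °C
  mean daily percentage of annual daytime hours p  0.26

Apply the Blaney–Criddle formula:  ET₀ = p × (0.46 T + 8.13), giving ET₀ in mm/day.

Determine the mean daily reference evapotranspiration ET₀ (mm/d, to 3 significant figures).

ET₀ = 0.26 × (0.46 × 12.2 + 8.13) = 0.26 × 13.742 = 3.5729 mm/d

3.57 mm/d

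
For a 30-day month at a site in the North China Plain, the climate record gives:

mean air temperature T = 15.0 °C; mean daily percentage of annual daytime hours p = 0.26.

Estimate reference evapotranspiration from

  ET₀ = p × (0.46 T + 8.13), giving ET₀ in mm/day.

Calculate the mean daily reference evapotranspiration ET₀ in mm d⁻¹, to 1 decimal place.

3.9 mm d⁻¹

ET₀ = 0.26 × (0.46 × 15.0 + 8.13) = 0.26 × 15.030 = 3.9078 mm/d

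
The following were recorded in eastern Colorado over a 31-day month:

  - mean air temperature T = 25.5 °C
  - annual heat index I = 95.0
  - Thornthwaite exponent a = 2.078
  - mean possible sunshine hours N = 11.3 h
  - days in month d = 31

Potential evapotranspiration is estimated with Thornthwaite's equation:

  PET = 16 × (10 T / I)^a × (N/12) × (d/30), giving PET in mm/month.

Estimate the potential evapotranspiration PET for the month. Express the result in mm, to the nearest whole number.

10T/I = 10 × 25.5 / 95.0 = 2.6842
(10T/I)^a = 2.6842^2.078 = 7.7818
Uncorrected PET = 16 × 7.7818 = 124.509 mm
Correction = (N/12)(d/30) = (11.3/12)(31/30) = 0.9731
PET = 124.509 × 0.9731 = 121.160 mm/month

121 mm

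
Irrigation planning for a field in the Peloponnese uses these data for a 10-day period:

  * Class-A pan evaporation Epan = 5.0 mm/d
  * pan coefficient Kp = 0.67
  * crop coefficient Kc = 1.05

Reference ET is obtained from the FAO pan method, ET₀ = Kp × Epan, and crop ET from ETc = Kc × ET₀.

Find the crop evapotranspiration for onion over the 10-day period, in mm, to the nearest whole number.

ET₀ = 0.67 × 5.0 = 3.3500 mm/d
ETc = Kc × ET₀ = 1.05 × 3.3500 = 3.5175 mm/d
Over 10 days: 3.5175 × 10 = 35.175 mm

35 mm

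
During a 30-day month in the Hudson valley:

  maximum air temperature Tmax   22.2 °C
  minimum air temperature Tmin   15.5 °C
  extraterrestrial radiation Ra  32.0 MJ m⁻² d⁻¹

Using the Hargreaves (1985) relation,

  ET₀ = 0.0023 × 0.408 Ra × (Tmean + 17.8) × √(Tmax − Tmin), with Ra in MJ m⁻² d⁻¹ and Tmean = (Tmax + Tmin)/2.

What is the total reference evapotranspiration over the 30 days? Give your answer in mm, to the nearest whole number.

Tmean = (22.2 + 15.5)/2 = 18.85 °C
0.408 Ra = 0.408 × 32.0 = 13.0560 mm/d equivalent
ET₀ = 0.0023 × 13.0560 × (18.85 + 17.8) × √6.7 = 0.0023 × 13.0560 × 36.65 × 2.5884 = 2.8487 mm/d
Over 30 days: 2.8487 × 30 = 85.461 mm

85 mm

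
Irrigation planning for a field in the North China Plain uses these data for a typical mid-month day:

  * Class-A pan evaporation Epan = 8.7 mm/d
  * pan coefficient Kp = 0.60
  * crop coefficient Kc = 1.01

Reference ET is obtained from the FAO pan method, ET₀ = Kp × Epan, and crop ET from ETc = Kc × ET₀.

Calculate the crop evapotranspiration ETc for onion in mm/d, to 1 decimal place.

ET₀ = 0.60 × 8.7 = 5.2200 mm/d
ETc = Kc × ET₀ = 1.01 × 5.2200 = 5.2722 mm/d

5.3 mm/d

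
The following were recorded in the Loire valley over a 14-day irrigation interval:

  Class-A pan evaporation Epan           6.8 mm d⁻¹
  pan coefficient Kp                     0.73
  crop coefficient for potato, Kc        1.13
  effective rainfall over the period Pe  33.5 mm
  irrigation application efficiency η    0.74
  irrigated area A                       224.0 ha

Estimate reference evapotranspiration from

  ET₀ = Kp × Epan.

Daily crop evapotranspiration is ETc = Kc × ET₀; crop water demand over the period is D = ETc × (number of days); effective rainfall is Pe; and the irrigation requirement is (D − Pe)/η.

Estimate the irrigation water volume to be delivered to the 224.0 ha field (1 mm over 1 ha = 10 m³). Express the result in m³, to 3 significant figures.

136000 m³

ET₀ = 0.73 × 6.8 = 4.9640 mm/d
ETc = Kc × ET₀ = 1.13 × 4.9640 = 5.6093 mm/d
Crop demand D = ETc × 14 d = 5.6093 × 14 = 78.530 mm
D − Pe = 78.530 − 33.5 = 45.030 mm
Gross irrigation = 45.030 / 0.74 = 60.851 mm
Volume = 60.851 mm × 224.0 ha × 10 = 136306.2 m³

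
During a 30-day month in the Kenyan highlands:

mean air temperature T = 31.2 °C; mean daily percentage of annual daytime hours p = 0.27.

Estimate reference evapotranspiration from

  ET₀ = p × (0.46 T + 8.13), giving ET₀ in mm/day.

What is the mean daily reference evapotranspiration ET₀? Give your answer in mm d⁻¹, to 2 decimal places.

ET₀ = 0.27 × (0.46 × 31.2 + 8.13) = 0.27 × 22.482 = 6.0701 mm/d

6.07 mm d⁻¹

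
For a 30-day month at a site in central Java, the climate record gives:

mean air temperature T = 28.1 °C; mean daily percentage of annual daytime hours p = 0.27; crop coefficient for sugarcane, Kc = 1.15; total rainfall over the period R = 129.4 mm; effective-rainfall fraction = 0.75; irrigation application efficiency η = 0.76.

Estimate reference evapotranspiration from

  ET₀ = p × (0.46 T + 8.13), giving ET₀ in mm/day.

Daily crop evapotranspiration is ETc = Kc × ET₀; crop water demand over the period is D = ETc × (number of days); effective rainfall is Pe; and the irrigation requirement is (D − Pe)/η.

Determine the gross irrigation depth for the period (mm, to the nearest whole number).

ET₀ = 0.27 × (0.46 × 28.1 + 8.13) = 0.27 × 21.056 = 5.6851 mm/d
ETc = Kc × ET₀ = 1.15 × 5.6851 = 6.5379 mm/d
Crop demand D = ETc × 30 d = 6.5379 × 30 = 196.137 mm
Pe = 0.75 × 129.4 = 97.050 mm
D − Pe = 196.137 − 97.050 = 99.087 mm
Gross irrigation = 99.087 / 0.76 = 130.378 mm

130 mm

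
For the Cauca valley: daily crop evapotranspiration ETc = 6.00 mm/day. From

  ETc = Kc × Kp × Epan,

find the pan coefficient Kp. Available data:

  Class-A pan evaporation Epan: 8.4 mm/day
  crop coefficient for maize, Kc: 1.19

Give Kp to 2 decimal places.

0.60

ETc = Kc × Kp × Epan  ⇒  Kp = ETc / (Kc × Epan)
Kp = 6.00 / (1.19 × 8.4) = 6.00 / 9.996 = 0.6002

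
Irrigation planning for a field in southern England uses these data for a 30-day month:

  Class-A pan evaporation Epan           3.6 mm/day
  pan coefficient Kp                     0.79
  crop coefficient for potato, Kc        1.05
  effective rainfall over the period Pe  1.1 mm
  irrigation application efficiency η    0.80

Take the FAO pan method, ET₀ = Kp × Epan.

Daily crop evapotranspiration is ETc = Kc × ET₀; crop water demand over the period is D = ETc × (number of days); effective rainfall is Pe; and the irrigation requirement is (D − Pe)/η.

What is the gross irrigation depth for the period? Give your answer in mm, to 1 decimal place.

110.6 mm

ET₀ = 0.79 × 3.6 = 2.8440 mm/d
ETc = Kc × ET₀ = 1.05 × 2.8440 = 2.9862 mm/d
Crop demand D = ETc × 30 d = 2.9862 × 30 = 89.586 mm
D − Pe = 89.586 − 1.1 = 88.486 mm
Gross irrigation = 88.486 / 0.80 = 110.608 mm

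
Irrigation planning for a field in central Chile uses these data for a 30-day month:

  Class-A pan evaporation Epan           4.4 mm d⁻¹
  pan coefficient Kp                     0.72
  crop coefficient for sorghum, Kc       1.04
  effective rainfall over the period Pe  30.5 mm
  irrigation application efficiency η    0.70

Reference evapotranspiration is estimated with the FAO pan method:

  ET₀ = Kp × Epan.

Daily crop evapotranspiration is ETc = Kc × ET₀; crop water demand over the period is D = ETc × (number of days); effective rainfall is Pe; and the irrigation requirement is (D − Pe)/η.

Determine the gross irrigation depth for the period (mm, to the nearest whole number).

ET₀ = 0.72 × 4.4 = 3.1680 mm/d
ETc = Kc × ET₀ = 1.04 × 3.1680 = 3.2947 mm/d
Crop demand D = ETc × 30 d = 3.2947 × 30 = 98.841 mm
D − Pe = 98.841 − 30.5 = 68.341 mm
Gross irrigation = 68.341 / 0.70 = 97.630 mm

98 mm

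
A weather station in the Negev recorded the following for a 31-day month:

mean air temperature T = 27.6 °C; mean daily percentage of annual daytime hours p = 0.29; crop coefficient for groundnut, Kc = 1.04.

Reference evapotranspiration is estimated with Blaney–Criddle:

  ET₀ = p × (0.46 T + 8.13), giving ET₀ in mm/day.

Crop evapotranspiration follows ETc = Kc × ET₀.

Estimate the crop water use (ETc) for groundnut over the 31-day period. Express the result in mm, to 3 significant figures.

195 mm

ET₀ = 0.29 × (0.46 × 27.6 + 8.13) = 0.29 × 20.826 = 6.0395 mm/d
ETc = Kc × ET₀ = 1.04 × 6.0395 = 6.2811 mm/d
Over 31 days: 6.2811 × 31 = 194.714 mm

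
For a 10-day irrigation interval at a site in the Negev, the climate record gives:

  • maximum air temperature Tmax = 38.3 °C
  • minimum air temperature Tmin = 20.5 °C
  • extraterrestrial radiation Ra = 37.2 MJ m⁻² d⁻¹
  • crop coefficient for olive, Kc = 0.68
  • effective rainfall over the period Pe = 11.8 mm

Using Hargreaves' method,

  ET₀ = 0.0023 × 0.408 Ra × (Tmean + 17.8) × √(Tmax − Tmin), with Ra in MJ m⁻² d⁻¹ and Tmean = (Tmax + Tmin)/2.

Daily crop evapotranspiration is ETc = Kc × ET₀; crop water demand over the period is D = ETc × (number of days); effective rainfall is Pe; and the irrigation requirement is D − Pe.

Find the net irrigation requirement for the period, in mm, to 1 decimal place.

35.5 mm

Tmean = (38.3 + 20.5)/2 = 29.40 °C
0.408 Ra = 0.408 × 37.2 = 15.1776 mm/d equivalent
ET₀ = 0.0023 × 15.1776 × (29.40 + 17.8) × √17.8 = 0.0023 × 15.1776 × 47.20 × 4.2190 = 6.9516 mm/d
ETc = Kc × ET₀ = 0.68 × 6.9516 = 4.7271 mm/d
Crop demand D = ETc × 10 d = 4.7271 × 10 = 47.271 mm
D − Pe = 47.271 − 11.8 = 35.471 mm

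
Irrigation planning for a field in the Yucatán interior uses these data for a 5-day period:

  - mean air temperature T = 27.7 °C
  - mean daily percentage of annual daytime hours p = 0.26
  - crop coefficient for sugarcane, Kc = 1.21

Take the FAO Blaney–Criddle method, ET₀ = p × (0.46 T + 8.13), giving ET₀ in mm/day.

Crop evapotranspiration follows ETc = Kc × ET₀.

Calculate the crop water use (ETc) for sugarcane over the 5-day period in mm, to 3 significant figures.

32.8 mm

ET₀ = 0.26 × (0.46 × 27.7 + 8.13) = 0.26 × 20.872 = 5.4267 mm/d
ETc = Kc × ET₀ = 1.21 × 5.4267 = 6.5663 mm/d
Over 5 days: 6.5663 × 5 = 32.832 mm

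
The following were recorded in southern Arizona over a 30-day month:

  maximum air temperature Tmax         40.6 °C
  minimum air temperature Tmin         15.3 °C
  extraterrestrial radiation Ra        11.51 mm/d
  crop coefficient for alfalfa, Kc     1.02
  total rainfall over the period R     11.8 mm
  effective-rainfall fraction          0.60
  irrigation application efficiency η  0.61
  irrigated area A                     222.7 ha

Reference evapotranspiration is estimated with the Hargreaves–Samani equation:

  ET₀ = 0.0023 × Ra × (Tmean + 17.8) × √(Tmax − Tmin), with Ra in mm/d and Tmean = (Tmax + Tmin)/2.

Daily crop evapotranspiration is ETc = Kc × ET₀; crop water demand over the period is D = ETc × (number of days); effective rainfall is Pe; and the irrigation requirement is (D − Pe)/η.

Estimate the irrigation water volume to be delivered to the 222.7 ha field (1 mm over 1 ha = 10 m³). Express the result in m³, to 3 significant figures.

655000 m³

Tmean = (40.6 + 15.3)/2 = 27.95 °C
ET₀ = 0.0023 × 11.51 × (27.95 + 17.8) × √25.3 = 0.0023 × 11.51 × 45.75 × 5.0299 = 6.0919 mm/d
ETc = Kc × ET₀ = 1.02 × 6.0919 = 6.2137 mm/d
Crop demand D = ETc × 30 d = 6.2137 × 30 = 186.411 mm
Pe = 0.60 × 11.8 = 7.080 mm
D − Pe = 186.411 − 7.080 = 179.331 mm
Gross irrigation = 179.331 / 0.61 = 293.985 mm
Volume = 293.985 mm × 222.7 ha × 10 = 654704.6 m³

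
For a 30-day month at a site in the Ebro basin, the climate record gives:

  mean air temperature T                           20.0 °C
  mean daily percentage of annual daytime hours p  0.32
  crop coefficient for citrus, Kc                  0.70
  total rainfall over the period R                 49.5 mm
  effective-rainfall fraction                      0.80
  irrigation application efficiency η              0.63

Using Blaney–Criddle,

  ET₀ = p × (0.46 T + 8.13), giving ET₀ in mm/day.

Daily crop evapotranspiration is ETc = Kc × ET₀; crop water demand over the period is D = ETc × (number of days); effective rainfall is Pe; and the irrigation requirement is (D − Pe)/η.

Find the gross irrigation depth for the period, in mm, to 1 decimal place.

122.0 mm

ET₀ = 0.32 × (0.46 × 20.0 + 8.13) = 0.32 × 17.330 = 5.5456 mm/d
ETc = Kc × ET₀ = 0.70 × 5.5456 = 3.8819 mm/d
Crop demand D = ETc × 30 d = 3.8819 × 30 = 116.457 mm
Pe = 0.80 × 49.5 = 39.600 mm
D − Pe = 116.457 − 39.600 = 76.857 mm
Gross irrigation = 76.857 / 0.63 = 121.995 mm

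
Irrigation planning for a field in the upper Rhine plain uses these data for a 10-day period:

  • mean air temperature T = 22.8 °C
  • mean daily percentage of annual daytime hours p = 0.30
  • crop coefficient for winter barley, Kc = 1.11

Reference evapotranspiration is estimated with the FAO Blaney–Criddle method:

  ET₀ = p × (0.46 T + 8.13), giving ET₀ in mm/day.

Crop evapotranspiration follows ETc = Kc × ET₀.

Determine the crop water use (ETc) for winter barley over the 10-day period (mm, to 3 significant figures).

ET₀ = 0.30 × (0.46 × 22.8 + 8.13) = 0.30 × 18.618 = 5.5854 mm/d
ETc = Kc × ET₀ = 1.11 × 5.5854 = 6.1998 mm/d
Over 10 days: 6.1998 × 10 = 61.998 mm

62.0 mm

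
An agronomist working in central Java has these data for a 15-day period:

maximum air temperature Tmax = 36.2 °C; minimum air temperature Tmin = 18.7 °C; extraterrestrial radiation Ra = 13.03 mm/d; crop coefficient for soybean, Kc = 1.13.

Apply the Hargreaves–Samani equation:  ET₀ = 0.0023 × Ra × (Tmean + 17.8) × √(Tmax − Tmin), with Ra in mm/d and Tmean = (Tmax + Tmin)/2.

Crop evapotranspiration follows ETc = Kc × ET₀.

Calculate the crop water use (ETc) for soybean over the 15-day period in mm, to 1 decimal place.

96.2 mm

Tmean = (36.2 + 18.7)/2 = 27.45 °C
ET₀ = 0.0023 × 13.03 × (27.45 + 17.8) × √17.5 = 0.0023 × 13.03 × 45.25 × 4.1833 = 5.6730 mm/d
ETc = Kc × ET₀ = 1.13 × 5.6730 = 6.4105 mm/d
Over 15 days: 6.4105 × 15 = 96.158 mm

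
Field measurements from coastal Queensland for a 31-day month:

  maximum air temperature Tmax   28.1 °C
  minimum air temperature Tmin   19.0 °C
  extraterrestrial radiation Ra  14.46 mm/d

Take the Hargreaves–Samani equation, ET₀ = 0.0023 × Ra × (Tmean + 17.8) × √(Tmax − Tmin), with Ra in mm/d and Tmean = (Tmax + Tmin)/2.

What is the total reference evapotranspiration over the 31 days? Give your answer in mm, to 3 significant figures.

Tmean = (28.1 + 19.0)/2 = 23.55 °C
ET₀ = 0.0023 × 14.46 × (23.55 + 17.8) × √9.1 = 0.0023 × 14.46 × 41.35 × 3.0166 = 4.1485 mm/d
Over 31 days: 4.1485 × 31 = 128.604 mm

129 mm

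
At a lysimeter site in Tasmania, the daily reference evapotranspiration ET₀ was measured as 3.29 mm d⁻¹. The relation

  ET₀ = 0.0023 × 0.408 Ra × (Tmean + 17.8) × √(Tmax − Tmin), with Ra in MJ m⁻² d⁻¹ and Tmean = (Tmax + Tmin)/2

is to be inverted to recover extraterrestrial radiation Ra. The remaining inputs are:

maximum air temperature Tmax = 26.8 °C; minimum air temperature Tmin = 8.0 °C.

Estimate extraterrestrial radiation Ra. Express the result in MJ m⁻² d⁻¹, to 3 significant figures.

23.0 MJ m⁻² d⁻¹

Tmean = (26.8+8.0)/2 = 17.40 °C; ΔT = 18.8
Ra = ET₀ / [0.0023 × 0.408 × (Tmean+17.8) × √ΔT]
   = 3.29 / (0.0023 × 0.408 × 35.20 × 4.3359) = 22.971 MJ m⁻² d⁻¹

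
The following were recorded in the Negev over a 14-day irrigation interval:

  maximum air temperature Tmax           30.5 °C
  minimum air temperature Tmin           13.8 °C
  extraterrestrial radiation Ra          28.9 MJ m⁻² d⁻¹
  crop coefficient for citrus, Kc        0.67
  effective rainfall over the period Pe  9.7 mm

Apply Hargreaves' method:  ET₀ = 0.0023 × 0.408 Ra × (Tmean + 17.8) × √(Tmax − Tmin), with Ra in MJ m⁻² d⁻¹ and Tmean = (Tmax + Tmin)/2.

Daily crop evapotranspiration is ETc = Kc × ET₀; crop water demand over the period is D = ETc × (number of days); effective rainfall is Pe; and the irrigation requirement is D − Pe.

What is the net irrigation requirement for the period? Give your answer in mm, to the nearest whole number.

32 mm

Tmean = (30.5 + 13.8)/2 = 22.15 °C
0.408 Ra = 0.408 × 28.9 = 11.7912 mm/d equivalent
ET₀ = 0.0023 × 11.7912 × (22.15 + 17.8) × √16.7 = 0.0023 × 11.7912 × 39.95 × 4.0866 = 4.4276 mm/d
ETc = Kc × ET₀ = 0.67 × 4.4276 = 2.9665 mm/d
Crop demand D = ETc × 14 d = 2.9665 × 14 = 41.531 mm
D − Pe = 41.531 − 9.7 = 31.831 mm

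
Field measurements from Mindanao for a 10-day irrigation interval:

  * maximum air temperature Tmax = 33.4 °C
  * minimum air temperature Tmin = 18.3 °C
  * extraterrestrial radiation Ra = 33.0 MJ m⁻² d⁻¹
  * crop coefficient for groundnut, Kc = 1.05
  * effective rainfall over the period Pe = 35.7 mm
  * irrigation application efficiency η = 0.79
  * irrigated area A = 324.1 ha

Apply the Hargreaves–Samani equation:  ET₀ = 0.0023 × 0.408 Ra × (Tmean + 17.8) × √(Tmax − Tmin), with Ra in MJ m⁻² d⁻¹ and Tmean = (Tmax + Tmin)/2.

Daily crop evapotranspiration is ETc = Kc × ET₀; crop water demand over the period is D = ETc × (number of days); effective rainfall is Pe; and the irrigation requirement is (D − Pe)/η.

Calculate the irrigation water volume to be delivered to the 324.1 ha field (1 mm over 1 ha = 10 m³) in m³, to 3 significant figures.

79800 m³

Tmean = (33.4 + 18.3)/2 = 25.85 °C
0.408 Ra = 0.408 × 33.0 = 13.4640 mm/d equivalent
ET₀ = 0.0023 × 13.4640 × (25.85 + 17.8) × √15.1 = 0.0023 × 13.4640 × 43.65 × 3.8859 = 5.2526 mm/d
ETc = Kc × ET₀ = 1.05 × 5.2526 = 5.5152 mm/d
Crop demand D = ETc × 10 d = 5.5152 × 10 = 55.152 mm
D − Pe = 55.152 − 35.7 = 19.452 mm
Gross irrigation = 19.452 / 0.79 = 24.623 mm
Volume = 24.623 mm × 324.1 ha × 10 = 79803.1 m³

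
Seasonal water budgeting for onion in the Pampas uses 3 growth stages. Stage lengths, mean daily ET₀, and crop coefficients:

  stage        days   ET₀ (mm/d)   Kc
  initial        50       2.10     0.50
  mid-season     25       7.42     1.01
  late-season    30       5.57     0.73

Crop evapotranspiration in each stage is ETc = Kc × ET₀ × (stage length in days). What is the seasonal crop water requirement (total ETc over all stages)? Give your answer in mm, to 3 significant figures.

initial: 0.50 × 2.10 × 50 = 52.50 mm
mid-season: 1.01 × 7.42 × 25 = 187.36 mm
late-season: 0.73 × 5.57 × 30 = 121.98 mm
Seasonal total = 361.84 mm

362 mm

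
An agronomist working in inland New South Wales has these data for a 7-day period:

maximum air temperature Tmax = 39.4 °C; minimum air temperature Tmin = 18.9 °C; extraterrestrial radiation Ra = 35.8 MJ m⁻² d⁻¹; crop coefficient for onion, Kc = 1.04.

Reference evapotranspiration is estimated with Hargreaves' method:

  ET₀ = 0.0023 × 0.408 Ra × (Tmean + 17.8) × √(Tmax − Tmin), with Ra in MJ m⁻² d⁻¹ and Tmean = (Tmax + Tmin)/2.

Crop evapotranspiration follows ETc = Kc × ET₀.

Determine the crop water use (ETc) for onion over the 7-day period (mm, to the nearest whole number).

52 mm

Tmean = (39.4 + 18.9)/2 = 29.15 °C
0.408 Ra = 0.408 × 35.8 = 14.6064 mm/d equivalent
ET₀ = 0.0023 × 14.6064 × (29.15 + 17.8) × √20.5 = 0.0023 × 14.6064 × 46.95 × 4.5277 = 7.1414 mm/d
ETc = Kc × ET₀ = 1.04 × 7.1414 = 7.4271 mm/d
Over 7 days: 7.4271 × 7 = 51.990 mm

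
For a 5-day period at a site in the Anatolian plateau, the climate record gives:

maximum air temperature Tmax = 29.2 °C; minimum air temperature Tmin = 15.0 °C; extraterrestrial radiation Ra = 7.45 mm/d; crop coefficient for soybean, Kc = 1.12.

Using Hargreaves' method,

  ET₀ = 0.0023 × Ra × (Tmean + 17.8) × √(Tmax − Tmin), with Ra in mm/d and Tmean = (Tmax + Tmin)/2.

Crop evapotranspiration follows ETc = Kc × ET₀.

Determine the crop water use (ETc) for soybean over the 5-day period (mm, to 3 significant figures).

14.4 mm

Tmean = (29.2 + 15.0)/2 = 22.10 °C
ET₀ = 0.0023 × 7.45 × (22.10 + 17.8) × √14.2 = 0.0023 × 7.45 × 39.90 × 3.7683 = 2.5763 mm/d
ETc = Kc × ET₀ = 1.12 × 2.5763 = 2.8855 mm/d
Over 5 days: 2.8855 × 5 = 14.428 mm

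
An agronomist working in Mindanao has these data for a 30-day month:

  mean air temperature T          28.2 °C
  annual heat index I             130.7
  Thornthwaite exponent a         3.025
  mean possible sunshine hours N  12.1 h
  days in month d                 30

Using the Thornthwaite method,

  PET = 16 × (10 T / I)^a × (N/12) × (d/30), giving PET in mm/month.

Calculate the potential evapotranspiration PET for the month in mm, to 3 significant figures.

10T/I = 10 × 28.2 / 130.7 = 2.1576
(10T/I)^a = 2.1576^3.025 = 10.2391
Uncorrected PET = 16 × 10.2391 = 163.826 mm
Correction = (N/12)(d/30) = (12.1/12)(30/30) = 1.0083
PET = 163.826 × 1.0083 = 165.186 mm/month

165 mm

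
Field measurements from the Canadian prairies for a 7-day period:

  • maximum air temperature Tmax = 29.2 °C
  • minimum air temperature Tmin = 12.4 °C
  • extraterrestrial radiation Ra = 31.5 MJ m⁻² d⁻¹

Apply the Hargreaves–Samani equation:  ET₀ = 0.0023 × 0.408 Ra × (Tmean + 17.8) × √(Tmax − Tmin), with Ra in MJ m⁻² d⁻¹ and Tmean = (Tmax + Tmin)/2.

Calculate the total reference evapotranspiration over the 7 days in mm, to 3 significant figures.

32.7 mm

Tmean = (29.2 + 12.4)/2 = 20.80 °C
0.408 Ra = 0.408 × 31.5 = 12.8520 mm/d equivalent
ET₀ = 0.0023 × 12.8520 × (20.80 + 17.8) × √16.8 = 0.0023 × 12.8520 × 38.60 × 4.0988 = 4.6767 mm/d
Over 7 days: 4.6767 × 7 = 32.737 mm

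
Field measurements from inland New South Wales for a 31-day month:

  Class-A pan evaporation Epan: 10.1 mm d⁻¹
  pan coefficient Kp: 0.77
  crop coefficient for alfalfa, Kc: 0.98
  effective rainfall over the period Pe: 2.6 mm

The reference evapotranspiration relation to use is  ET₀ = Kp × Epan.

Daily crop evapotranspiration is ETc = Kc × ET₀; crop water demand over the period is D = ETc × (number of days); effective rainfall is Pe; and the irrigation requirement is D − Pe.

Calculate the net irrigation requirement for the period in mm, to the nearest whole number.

234 mm

ET₀ = 0.77 × 10.1 = 7.7770 mm/d
ETc = Kc × ET₀ = 0.98 × 7.7770 = 7.6215 mm/d
Crop demand D = ETc × 31 d = 7.6215 × 31 = 236.267 mm
D − Pe = 236.267 − 2.6 = 233.667 mm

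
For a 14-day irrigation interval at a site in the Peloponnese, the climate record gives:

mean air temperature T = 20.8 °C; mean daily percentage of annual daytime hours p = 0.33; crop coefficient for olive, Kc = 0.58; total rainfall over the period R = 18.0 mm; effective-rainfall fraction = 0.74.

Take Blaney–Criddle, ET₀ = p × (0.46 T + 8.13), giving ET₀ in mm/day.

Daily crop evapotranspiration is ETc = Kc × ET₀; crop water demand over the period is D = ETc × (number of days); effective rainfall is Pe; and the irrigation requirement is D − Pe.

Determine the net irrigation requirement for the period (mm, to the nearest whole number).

ET₀ = 0.33 × (0.46 × 20.8 + 8.13) = 0.33 × 17.698 = 5.8403 mm/d
ETc = Kc × ET₀ = 0.58 × 5.8403 = 3.3874 mm/d
Crop demand D = ETc × 14 d = 3.3874 × 14 = 47.424 mm
Pe = 0.74 × 18.0 = 13.320 mm
D − Pe = 47.424 − 13.320 = 34.104 mm

34 mm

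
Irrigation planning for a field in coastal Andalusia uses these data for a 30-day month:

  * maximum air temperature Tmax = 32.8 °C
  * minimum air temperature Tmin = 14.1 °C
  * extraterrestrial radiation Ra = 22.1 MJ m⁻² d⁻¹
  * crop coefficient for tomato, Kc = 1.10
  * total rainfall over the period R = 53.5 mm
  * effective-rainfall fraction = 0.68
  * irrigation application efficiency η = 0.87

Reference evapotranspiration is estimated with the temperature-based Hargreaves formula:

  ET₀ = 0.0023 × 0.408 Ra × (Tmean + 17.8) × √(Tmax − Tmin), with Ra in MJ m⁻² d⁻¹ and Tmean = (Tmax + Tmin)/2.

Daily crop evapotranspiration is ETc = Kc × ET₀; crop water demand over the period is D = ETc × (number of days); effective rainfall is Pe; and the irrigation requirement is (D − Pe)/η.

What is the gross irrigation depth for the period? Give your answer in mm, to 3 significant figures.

98.5 mm

Tmean = (32.8 + 14.1)/2 = 23.45 °C
0.408 Ra = 0.408 × 22.1 = 9.0168 mm/d equivalent
ET₀ = 0.0023 × 9.0168 × (23.45 + 17.8) × √18.7 = 0.0023 × 9.0168 × 41.25 × 4.3243 = 3.6993 mm/d
ETc = Kc × ET₀ = 1.10 × 3.6993 = 4.0692 mm/d
Crop demand D = ETc × 30 d = 4.0692 × 30 = 122.076 mm
Pe = 0.68 × 53.5 = 36.380 mm
D − Pe = 122.076 − 36.380 = 85.696 mm
Gross irrigation = 85.696 / 0.87 = 98.501 mm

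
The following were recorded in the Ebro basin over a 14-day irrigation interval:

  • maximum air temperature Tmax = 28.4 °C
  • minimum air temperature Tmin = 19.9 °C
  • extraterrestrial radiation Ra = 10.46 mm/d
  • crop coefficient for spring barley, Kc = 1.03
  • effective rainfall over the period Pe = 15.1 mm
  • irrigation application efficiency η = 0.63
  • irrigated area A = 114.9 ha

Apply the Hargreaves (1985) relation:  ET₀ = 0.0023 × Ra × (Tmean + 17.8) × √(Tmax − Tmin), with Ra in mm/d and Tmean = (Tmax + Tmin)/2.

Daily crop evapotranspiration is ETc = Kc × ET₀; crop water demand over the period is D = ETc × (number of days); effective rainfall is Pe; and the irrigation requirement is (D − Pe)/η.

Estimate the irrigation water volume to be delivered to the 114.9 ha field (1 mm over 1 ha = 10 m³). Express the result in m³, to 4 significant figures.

Tmean = (28.4 + 19.9)/2 = 24.15 °C
ET₀ = 0.0023 × 10.46 × (24.15 + 17.8) × √8.5 = 0.0023 × 10.46 × 41.95 × 2.9155 = 2.9424 mm/d
ETc = Kc × ET₀ = 1.03 × 2.9424 = 3.0307 mm/d
Crop demand D = ETc × 14 d = 3.0307 × 14 = 42.430 mm
D − Pe = 42.430 − 15.1 = 27.330 mm
Gross irrigation = 27.330 / 0.63 = 43.381 mm
Volume = 43.381 mm × 114.9 ha × 10 = 49844.8 m³

49840 m³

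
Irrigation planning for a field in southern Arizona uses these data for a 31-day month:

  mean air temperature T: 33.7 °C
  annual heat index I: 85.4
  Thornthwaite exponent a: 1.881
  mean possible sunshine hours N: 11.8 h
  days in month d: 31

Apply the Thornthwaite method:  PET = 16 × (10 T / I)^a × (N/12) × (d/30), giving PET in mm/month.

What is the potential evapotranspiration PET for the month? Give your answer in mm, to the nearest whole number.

10T/I = 10 × 33.7 / 85.4 = 3.9461
(10T/I)^a = 3.9461^1.881 = 13.2249
Uncorrected PET = 16 × 13.2249 = 211.598 mm
Correction = (N/12)(d/30) = (11.8/12)(31/30) = 1.0161
PET = 211.598 × 1.0161 = 215.005 mm/month

215 mm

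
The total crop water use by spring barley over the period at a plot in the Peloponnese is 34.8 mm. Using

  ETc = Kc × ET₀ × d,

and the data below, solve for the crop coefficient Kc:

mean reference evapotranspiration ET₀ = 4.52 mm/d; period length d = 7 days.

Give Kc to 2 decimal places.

1.10

ETc = Kc × ET₀ × d  ⇒  Kc = ETc / (ET₀ × d)
Kc = 34.8 / (4.52 × 7) = 34.8 / 31.64 = 1.0999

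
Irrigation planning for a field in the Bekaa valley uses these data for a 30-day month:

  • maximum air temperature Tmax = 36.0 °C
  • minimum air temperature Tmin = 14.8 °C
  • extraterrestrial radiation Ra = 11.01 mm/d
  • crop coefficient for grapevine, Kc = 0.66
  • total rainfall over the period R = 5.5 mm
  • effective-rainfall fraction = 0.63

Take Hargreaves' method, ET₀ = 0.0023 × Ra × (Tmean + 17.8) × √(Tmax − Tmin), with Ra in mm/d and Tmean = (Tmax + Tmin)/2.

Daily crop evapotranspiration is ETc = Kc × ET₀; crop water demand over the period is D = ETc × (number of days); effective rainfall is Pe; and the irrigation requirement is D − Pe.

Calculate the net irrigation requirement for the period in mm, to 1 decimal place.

96.3 mm

Tmean = (36.0 + 14.8)/2 = 25.40 °C
ET₀ = 0.0023 × 11.01 × (25.40 + 17.8) × √21.2 = 0.0023 × 11.01 × 43.20 × 4.6043 = 5.0369 mm/d
ETc = Kc × ET₀ = 0.66 × 5.0369 = 3.3244 mm/d
Crop demand D = ETc × 30 d = 3.3244 × 30 = 99.732 mm
Pe = 0.63 × 5.5 = 3.465 mm
D − Pe = 99.732 − 3.465 = 96.267 mm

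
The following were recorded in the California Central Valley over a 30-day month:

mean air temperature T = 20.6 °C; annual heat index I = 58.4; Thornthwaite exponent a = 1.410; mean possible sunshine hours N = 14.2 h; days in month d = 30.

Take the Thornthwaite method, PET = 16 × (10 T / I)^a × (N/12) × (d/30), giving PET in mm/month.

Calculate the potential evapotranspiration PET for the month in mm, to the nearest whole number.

112 mm

10T/I = 10 × 20.6 / 58.4 = 3.5274
(10T/I)^a = 3.5274^1.410 = 5.9144
Uncorrected PET = 16 × 5.9144 = 94.630 mm
Correction = (N/12)(d/30) = (14.2/12)(30/30) = 1.1833
PET = 94.630 × 1.1833 = 111.976 mm/month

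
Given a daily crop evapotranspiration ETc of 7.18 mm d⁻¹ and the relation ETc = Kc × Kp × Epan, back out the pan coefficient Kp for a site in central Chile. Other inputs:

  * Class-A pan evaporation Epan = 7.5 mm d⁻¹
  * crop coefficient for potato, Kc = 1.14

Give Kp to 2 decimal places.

ETc = Kc × Kp × Epan  ⇒  Kp = ETc / (Kc × Epan)
Kp = 7.18 / (1.14 × 7.5) = 7.18 / 8.550 = 0.8398

0.84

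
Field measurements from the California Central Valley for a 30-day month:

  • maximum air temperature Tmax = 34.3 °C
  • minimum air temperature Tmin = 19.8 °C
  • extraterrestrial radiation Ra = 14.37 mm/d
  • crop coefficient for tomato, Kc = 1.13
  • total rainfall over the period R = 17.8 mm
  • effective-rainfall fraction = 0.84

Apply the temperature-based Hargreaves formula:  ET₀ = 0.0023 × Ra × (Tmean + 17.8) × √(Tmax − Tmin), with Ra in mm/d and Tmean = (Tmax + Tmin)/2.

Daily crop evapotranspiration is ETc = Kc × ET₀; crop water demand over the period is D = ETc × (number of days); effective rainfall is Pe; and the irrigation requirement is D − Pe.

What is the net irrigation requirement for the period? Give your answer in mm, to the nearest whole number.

176 mm

Tmean = (34.3 + 19.8)/2 = 27.05 °C
ET₀ = 0.0023 × 14.37 × (27.05 + 17.8) × √14.5 = 0.0023 × 14.37 × 44.85 × 3.8079 = 5.6446 mm/d
ETc = Kc × ET₀ = 1.13 × 5.6446 = 6.3784 mm/d
Crop demand D = ETc × 30 d = 6.3784 × 30 = 191.352 mm
Pe = 0.84 × 17.8 = 14.952 mm
D − Pe = 191.352 − 14.952 = 176.400 mm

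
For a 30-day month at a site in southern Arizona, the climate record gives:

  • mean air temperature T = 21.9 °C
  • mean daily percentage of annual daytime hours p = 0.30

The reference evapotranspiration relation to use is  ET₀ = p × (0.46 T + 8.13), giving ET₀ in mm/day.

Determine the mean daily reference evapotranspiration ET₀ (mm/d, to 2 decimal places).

ET₀ = 0.30 × (0.46 × 21.9 + 8.13) = 0.30 × 18.204 = 5.4612 mm/d

5.46 mm/d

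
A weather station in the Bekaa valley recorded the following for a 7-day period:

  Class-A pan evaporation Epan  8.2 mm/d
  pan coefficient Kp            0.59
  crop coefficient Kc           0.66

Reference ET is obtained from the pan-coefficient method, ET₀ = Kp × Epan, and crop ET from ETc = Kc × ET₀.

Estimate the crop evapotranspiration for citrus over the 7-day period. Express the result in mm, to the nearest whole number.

ET₀ = 0.59 × 8.2 = 4.8380 mm/d
ETc = Kc × ET₀ = 0.66 × 4.8380 = 3.1931 mm/d
Over 7 days: 3.1931 × 7 = 22.352 mm

22 mm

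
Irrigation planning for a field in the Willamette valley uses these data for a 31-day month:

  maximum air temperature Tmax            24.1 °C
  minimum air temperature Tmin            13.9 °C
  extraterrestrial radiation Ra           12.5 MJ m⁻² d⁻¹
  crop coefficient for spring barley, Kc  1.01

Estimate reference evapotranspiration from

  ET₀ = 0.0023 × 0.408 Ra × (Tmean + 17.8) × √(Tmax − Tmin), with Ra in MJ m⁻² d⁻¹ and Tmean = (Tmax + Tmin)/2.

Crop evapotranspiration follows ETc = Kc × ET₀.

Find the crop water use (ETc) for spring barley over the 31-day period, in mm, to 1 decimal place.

43.2 mm

Tmean = (24.1 + 13.9)/2 = 19.00 °C
0.408 Ra = 0.408 × 12.5 = 5.1000 mm/d equivalent
ET₀ = 0.0023 × 5.1000 × (19.00 + 17.8) × √10.2 = 0.0023 × 5.1000 × 36.80 × 3.1937 = 1.3786 mm/d
ETc = Kc × ET₀ = 1.01 × 1.3786 = 1.3924 mm/d
Over 31 days: 1.3924 × 31 = 43.164 mm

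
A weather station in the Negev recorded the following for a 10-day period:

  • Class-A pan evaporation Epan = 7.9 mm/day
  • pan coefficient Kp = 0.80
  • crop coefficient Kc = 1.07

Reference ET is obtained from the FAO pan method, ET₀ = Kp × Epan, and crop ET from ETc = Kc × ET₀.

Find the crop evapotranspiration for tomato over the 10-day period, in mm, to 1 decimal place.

67.6 mm

ET₀ = 0.80 × 7.9 = 6.3200 mm/d
ETc = Kc × ET₀ = 1.07 × 6.3200 = 6.7624 mm/d
Over 10 days: 6.7624 × 10 = 67.624 mm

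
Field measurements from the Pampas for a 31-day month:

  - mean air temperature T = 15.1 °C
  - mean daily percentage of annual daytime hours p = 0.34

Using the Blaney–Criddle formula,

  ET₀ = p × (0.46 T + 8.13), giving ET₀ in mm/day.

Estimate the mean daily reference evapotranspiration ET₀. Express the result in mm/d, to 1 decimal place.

5.1 mm/d

ET₀ = 0.34 × (0.46 × 15.1 + 8.13) = 0.34 × 15.076 = 5.1258 mm/d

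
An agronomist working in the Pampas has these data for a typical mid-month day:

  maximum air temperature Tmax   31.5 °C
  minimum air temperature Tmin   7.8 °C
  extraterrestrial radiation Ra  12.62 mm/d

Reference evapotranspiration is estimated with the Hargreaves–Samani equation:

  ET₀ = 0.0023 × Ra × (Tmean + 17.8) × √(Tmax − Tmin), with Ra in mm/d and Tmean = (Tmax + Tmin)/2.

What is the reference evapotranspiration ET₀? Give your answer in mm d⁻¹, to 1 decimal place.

Tmean = (31.5 + 7.8)/2 = 19.65 °C
ET₀ = 0.0023 × 12.62 × (19.65 + 17.8) × √23.7 = 0.0023 × 12.62 × 37.45 × 4.8683 = 5.2920 mm/d

5.3 mm d⁻¹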